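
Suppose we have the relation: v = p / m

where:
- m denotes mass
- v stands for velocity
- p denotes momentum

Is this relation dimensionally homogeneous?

Yes

m (mass) has dimensions [M].
v (velocity) has dimensions [L T^-1].
p (momentum) has dimensions [L M T^-1].

Left side: [L T^-1]
Right side: [L T^-1]

Both sides have the same dimensions, so the equation is dimensionally consistent.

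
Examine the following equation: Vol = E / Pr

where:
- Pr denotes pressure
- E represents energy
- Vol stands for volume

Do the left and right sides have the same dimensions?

Yes

Pr (pressure) has dimensions [L^-1 M T^-2].
E (energy) has dimensions [L^2 M T^-2].
Vol (volume) has dimensions [L^3].

Left side: [L^3]
Right side: [L^3]

Both sides have the same dimensions, so the equation is dimensionally consistent.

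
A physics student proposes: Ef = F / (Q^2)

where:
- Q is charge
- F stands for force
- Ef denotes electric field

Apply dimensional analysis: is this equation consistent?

No

Q (charge) has dimensions [I T].
F (force) has dimensions [L M T^-2].
Ef (electric field) has dimensions [I^-1 L M T^-3].

Left side: [I^-1 L M T^-3]
Right side: [I^-2 L M T^-4]

The two sides have different dimensions, so the equation is NOT dimensionally consistent.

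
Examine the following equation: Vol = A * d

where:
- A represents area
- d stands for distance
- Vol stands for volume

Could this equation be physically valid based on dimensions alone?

Yes

A (area) has dimensions [L^2].
d (distance) has dimensions [L].
Vol (volume) has dimensions [L^3].

Left side: [L^3]
Right side: [L^3]

Both sides have the same dimensions, so the equation is dimensionally consistent.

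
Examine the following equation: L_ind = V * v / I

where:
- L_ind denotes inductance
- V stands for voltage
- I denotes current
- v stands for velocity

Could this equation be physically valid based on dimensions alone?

No

L_ind (inductance) has dimensions [I^-2 L^2 M T^-2].
V (voltage) has dimensions [I^-1 L^2 M T^-3].
I (current) has dimensions [I].
v (velocity) has dimensions [L T^-1].

Left side: [I^-2 L^2 M T^-2]
Right side: [I^-2 L^3 M T^-4]

The two sides have different dimensions, so the equation is NOT dimensionally consistent.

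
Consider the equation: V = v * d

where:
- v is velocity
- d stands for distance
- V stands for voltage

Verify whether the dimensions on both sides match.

No

v (velocity) has dimensions [L T^-1].
d (distance) has dimensions [L].
V (voltage) has dimensions [I^-1 L^2 M T^-3].

Left side: [I^-1 L^2 M T^-3]
Right side: [L^2 T^-1]

The two sides have different dimensions, so the equation is NOT dimensionally consistent.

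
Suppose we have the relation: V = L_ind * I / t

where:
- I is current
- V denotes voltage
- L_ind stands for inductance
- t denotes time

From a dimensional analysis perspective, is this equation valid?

Yes

I (current) has dimensions [I].
V (voltage) has dimensions [I^-1 L^2 M T^-3].
L_ind (inductance) has dimensions [I^-2 L^2 M T^-2].
t (time) has dimensions [T].

Left side: [I^-1 L^2 M T^-3]
Right side: [I^-1 L^2 M T^-3]

Both sides have the same dimensions, so the equation is dimensionally consistent.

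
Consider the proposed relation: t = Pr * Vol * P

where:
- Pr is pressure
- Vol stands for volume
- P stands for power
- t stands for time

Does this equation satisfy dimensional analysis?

No

Pr (pressure) has dimensions [L^-1 M T^-2].
Vol (volume) has dimensions [L^3].
P (power) has dimensions [L^2 M T^-3].
t (time) has dimensions [T].

Left side: [T]
Right side: [L^4 M^2 T^-5]

The two sides have different dimensions, so the equation is NOT dimensionally consistent.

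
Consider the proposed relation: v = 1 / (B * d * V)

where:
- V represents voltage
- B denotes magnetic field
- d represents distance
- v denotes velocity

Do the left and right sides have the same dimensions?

No

V (voltage) has dimensions [I^-1 L^2 M T^-3].
B (magnetic field) has dimensions [I^-1 M T^-2].
d (distance) has dimensions [L].
v (velocity) has dimensions [L T^-1].

Left side: [L T^-1]
Right side: [I^2 L^-3 M^-2 T^5]

The two sides have different dimensions, so the equation is NOT dimensionally consistent.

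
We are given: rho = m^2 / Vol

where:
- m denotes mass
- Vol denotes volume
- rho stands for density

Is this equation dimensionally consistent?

No

m (mass) has dimensions [M].
Vol (volume) has dimensions [L^3].
rho (density) has dimensions [L^-3 M].

Left side: [L^-3 M]
Right side: [L^-3 M^2]

The two sides have different dimensions, so the equation is NOT dimensionally consistent.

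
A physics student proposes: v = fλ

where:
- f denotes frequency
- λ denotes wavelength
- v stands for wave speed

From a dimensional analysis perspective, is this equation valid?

Yes

f (frequency) has dimensions [T^-1].
λ (wavelength) has dimensions [L].
v (wave speed) has dimensions [L T^-1].

Left side: [L T^-1]
Right side: [L T^-1]

Both sides have the same dimensions, so the equation is dimensionally consistent.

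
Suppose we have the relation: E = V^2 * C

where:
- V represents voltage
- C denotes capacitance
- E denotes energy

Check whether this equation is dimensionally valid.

Yes

V (voltage) has dimensions [I^-1 L^2 M T^-3].
C (capacitance) has dimensions [I^2 L^-2 M^-1 T^4].
E (energy) has dimensions [L^2 M T^-2].

Left side: [L^2 M T^-2]
Right side: [L^2 M T^-2]

Both sides have the same dimensions, so the equation is dimensionally consistent.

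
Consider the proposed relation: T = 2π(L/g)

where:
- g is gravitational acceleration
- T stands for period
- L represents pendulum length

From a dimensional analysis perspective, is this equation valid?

No

g (gravitational acceleration) has dimensions [L T^-2].
T (period) has dimensions [T].
L (pendulum length) has dimensions [L].

Left side: [T]
Right side: [T^2]

The two sides have different dimensions, so the equation is NOT dimensionally consistent.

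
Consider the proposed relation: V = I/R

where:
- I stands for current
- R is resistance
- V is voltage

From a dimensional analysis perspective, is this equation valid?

No

I (current) has dimensions [I].
R (resistance) has dimensions [I^-2 L^2 M T^-3].
V (voltage) has dimensions [I^-1 L^2 M T^-3].

Left side: [I^-1 L^2 M T^-3]
Right side: [I^3 L^-2 M^-1 T^3]

The two sides have different dimensions, so the equation is NOT dimensionally consistent.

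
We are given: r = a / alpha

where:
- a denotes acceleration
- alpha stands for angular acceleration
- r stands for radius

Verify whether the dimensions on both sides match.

Yes

a (acceleration) has dimensions [L T^-2].
alpha (angular acceleration) has dimensions [T^-2].
r (radius) has dimensions [L].

Left side: [L]
Right side: [L]

Both sides have the same dimensions, so the equation is dimensionally consistent.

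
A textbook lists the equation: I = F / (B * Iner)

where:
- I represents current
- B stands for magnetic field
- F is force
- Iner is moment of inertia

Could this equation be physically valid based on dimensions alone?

No

I (current) has dimensions [I].
B (magnetic field) has dimensions [I^-1 M T^-2].
F (force) has dimensions [L M T^-2].
Iner (moment of inertia) has dimensions [L^2 M].

Left side: [I]
Right side: [I L^-1 M^-1]

The two sides have different dimensions, so the equation is NOT dimensionally consistent.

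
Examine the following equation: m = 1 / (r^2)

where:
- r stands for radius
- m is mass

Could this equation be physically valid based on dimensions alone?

No

r (radius) has dimensions [L].
m (mass) has dimensions [M].

Left side: [M]
Right side: [L^-2]

The two sides have different dimensions, so the equation is NOT dimensionally consistent.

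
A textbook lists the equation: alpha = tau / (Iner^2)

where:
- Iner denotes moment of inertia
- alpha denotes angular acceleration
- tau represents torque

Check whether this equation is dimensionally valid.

No

Iner (moment of inertia) has dimensions [L^2 M].
alpha (angular acceleration) has dimensions [T^-2].
tau (torque) has dimensions [L^2 M T^-2].

Left side: [T^-2]
Right side: [L^-2 M^-1 T^-2]

The two sides have different dimensions, so the equation is NOT dimensionally consistent.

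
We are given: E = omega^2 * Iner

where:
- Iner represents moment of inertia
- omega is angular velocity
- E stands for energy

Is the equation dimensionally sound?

Yes

Iner (moment of inertia) has dimensions [L^2 M].
omega (angular velocity) has dimensions [T^-1].
E (energy) has dimensions [L^2 M T^-2].

Left side: [L^2 M T^-2]
Right side: [L^2 M T^-2]

Both sides have the same dimensions, so the equation is dimensionally consistent.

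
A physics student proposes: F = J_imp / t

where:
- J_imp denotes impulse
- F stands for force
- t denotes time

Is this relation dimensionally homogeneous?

Yes

J_imp (impulse) has dimensions [L M T^-1].
F (force) has dimensions [L M T^-2].
t (time) has dimensions [T].

Left side: [L M T^-2]
Right side: [L M T^-2]

Both sides have the same dimensions, so the equation is dimensionally consistent.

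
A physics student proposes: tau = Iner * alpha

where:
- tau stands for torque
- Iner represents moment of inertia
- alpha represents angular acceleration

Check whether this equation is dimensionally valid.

Yes

tau (torque) has dimensions [L^2 M T^-2].
Iner (moment of inertia) has dimensions [L^2 M].
alpha (angular acceleration) has dimensions [T^-2].

Left side: [L^2 M T^-2]
Right side: [L^2 M T^-2]

Both sides have the same dimensions, so the equation is dimensionally consistent.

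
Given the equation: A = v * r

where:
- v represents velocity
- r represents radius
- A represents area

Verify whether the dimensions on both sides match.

No

v (velocity) has dimensions [L T^-1].
r (radius) has dimensions [L].
A (area) has dimensions [L^2].

Left side: [L^2]
Right side: [L^2 T^-1]

The two sides have different dimensions, so the equation is NOT dimensionally consistent.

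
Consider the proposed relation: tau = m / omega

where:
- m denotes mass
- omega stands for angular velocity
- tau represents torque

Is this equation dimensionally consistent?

No

m (mass) has dimensions [M].
omega (angular velocity) has dimensions [T^-1].
tau (torque) has dimensions [L^2 M T^-2].

Left side: [L^2 M T^-2]
Right side: [M T]

The two sides have different dimensions, so the equation is NOT dimensionally consistent.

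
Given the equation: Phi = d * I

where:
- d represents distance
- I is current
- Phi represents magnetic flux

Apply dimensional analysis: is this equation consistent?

No

d (distance) has dimensions [L].
I (current) has dimensions [I].
Phi (magnetic flux) has dimensions [I^-1 L^2 M T^-2].

Left side: [I^-1 L^2 M T^-2]
Right side: [I L]

The two sides have different dimensions, so the equation is NOT dimensionally consistent.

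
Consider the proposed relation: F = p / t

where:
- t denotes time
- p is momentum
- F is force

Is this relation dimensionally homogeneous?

Yes

t (time) has dimensions [T].
p (momentum) has dimensions [L M T^-1].
F (force) has dimensions [L M T^-2].

Left side: [L M T^-2]
Right side: [L M T^-2]

Both sides have the same dimensions, so the equation is dimensionally consistent.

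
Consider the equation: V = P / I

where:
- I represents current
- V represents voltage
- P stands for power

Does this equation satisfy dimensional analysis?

Yes

I (current) has dimensions [I].
V (voltage) has dimensions [I^-1 L^2 M T^-3].
P (power) has dimensions [L^2 M T^-3].

Left side: [I^-1 L^2 M T^-3]
Right side: [I^-1 L^2 M T^-3]

Both sides have the same dimensions, so the equation is dimensionally consistent.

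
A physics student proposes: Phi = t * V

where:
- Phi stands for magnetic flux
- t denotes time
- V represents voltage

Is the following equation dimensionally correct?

Yes

Phi (magnetic flux) has dimensions [I^-1 L^2 M T^-2].
t (time) has dimensions [T].
V (voltage) has dimensions [I^-1 L^2 M T^-3].

Left side: [I^-1 L^2 M T^-2]
Right side: [I^-1 L^2 M T^-2]

Both sides have the same dimensions, so the equation is dimensionally consistent.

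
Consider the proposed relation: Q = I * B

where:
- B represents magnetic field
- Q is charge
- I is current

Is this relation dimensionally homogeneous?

No

B (magnetic field) has dimensions [I^-1 M T^-2].
Q (charge) has dimensions [I T].
I (current) has dimensions [I].

Left side: [I T]
Right side: [M T^-2]

The two sides have different dimensions, so the equation is NOT dimensionally consistent.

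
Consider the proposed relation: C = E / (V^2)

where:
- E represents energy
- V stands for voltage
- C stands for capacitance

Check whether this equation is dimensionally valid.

Yes

E (energy) has dimensions [L^2 M T^-2].
V (voltage) has dimensions [I^-1 L^2 M T^-3].
C (capacitance) has dimensions [I^2 L^-2 M^-1 T^4].

Left side: [I^2 L^-2 M^-1 T^4]
Right side: [I^2 L^-2 M^-1 T^4]

Both sides have the same dimensions, so the equation is dimensionally consistent.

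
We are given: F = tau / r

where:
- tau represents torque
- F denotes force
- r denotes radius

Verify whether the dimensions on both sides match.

Yes

tau (torque) has dimensions [L^2 M T^-2].
F (force) has dimensions [L M T^-2].
r (radius) has dimensions [L].

Left side: [L M T^-2]
Right side: [L M T^-2]

Both sides have the same dimensions, so the equation is dimensionally consistent.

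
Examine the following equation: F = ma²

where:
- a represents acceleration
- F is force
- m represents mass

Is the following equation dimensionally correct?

No

a (acceleration) has dimensions [L T^-2].
F (force) has dimensions [L M T^-2].
m (mass) has dimensions [M].

Left side: [L M T^-2]
Right side: [L^2 M T^-4]

The two sides have different dimensions, so the equation is NOT dimensionally consistent.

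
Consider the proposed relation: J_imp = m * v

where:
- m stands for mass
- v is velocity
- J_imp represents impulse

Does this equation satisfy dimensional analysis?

Yes

m (mass) has dimensions [M].
v (velocity) has dimensions [L T^-1].
J_imp (impulse) has dimensions [L M T^-1].

Left side: [L M T^-1]
Right side: [L M T^-1]

Both sides have the same dimensions, so the equation is dimensionally consistent.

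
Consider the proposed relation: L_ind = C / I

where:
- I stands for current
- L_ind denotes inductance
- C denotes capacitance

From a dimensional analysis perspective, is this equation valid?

No

I (current) has dimensions [I].
L_ind (inductance) has dimensions [I^-2 L^2 M T^-2].
C (capacitance) has dimensions [I^2 L^-2 M^-1 T^4].

Left side: [I^-2 L^2 M T^-2]
Right side: [I L^-2 M^-1 T^4]

The two sides have different dimensions, so the equation is NOT dimensionally consistent.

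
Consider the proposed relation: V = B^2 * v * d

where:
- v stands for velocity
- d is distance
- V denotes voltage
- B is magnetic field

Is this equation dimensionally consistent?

No

v (velocity) has dimensions [L T^-1].
d (distance) has dimensions [L].
V (voltage) has dimensions [I^-1 L^2 M T^-3].
B (magnetic field) has dimensions [I^-1 M T^-2].

Left side: [I^-1 L^2 M T^-3]
Right side: [I^-2 L^2 M^2 T^-5]

The two sides have different dimensions, so the equation is NOT dimensionally consistent.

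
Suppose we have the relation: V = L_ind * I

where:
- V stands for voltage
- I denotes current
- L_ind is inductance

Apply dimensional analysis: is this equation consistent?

No

V (voltage) has dimensions [I^-1 L^2 M T^-3].
I (current) has dimensions [I].
L_ind (inductance) has dimensions [I^-2 L^2 M T^-2].

Left side: [I^-1 L^2 M T^-3]
Right side: [I^-1 L^2 M T^-2]

The two sides have different dimensions, so the equation is NOT dimensionally consistent.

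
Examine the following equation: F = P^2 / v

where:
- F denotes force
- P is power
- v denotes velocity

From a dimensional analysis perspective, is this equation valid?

No

F (force) has dimensions [L M T^-2].
P (power) has dimensions [L^2 M T^-3].
v (velocity) has dimensions [L T^-1].

Left side: [L M T^-2]
Right side: [L^3 M^2 T^-5]

The two sides have different dimensions, so the equation is NOT dimensionally consistent.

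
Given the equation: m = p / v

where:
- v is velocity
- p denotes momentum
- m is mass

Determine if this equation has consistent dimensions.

Yes

v (velocity) has dimensions [L T^-1].
p (momentum) has dimensions [L M T^-1].
m (mass) has dimensions [M].

Left side: [M]
Right side: [M]

Both sides have the same dimensions, so the equation is dimensionally consistent.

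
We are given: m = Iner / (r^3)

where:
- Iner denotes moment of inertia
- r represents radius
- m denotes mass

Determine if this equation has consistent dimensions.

No

Iner (moment of inertia) has dimensions [L^2 M].
r (radius) has dimensions [L].
m (mass) has dimensions [M].

Left side: [M]
Right side: [L^-1 M]

The two sides have different dimensions, so the equation is NOT dimensionally consistent.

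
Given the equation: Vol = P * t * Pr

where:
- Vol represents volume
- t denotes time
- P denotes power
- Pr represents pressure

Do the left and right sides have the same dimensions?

No

Vol (volume) has dimensions [L^3].
t (time) has dimensions [T].
P (power) has dimensions [L^2 M T^-3].
Pr (pressure) has dimensions [L^-1 M T^-2].

Left side: [L^3]
Right side: [L M^2 T^-4]

The two sides have different dimensions, so the equation is NOT dimensionally consistent.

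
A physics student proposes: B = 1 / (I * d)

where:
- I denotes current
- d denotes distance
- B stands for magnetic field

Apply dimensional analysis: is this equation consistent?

No

I (current) has dimensions [I].
d (distance) has dimensions [L].
B (magnetic field) has dimensions [I^-1 M T^-2].

Left side: [I^-1 M T^-2]
Right side: [I^-1 L^-1]

The two sides have different dimensions, so the equation is NOT dimensionally consistent.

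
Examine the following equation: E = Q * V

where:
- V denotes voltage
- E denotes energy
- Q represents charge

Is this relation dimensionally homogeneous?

Yes

V (voltage) has dimensions [I^-1 L^2 M T^-3].
E (energy) has dimensions [L^2 M T^-2].
Q (charge) has dimensions [I T].

Left side: [L^2 M T^-2]
Right side: [L^2 M T^-2]

Both sides have the same dimensions, so the equation is dimensionally consistent.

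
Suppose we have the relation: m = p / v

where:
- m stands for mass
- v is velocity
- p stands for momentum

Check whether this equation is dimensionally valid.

Yes

m (mass) has dimensions [M].
v (velocity) has dimensions [L T^-1].
p (momentum) has dimensions [L M T^-1].

Left side: [M]
Right side: [M]

Both sides have the same dimensions, so the equation is dimensionally consistent.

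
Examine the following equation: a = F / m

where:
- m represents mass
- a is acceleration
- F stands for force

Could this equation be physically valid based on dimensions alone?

Yes

m (mass) has dimensions [M].
a (acceleration) has dimensions [L T^-2].
F (force) has dimensions [L M T^-2].

Left side: [L T^-2]
Right side: [L T^-2]

Both sides have the same dimensions, so the equation is dimensionally consistent.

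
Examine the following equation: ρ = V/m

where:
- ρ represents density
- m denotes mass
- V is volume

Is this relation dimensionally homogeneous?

No

ρ (density) has dimensions [L^-3 M].
m (mass) has dimensions [M].
V (volume) has dimensions [L^3].

Left side: [L^-3 M]
Right side: [L^3 M^-1]

The two sides have different dimensions, so the equation is NOT dimensionally consistent.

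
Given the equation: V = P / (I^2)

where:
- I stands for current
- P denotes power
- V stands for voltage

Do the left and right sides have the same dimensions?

No

I (current) has dimensions [I].
P (power) has dimensions [L^2 M T^-3].
V (voltage) has dimensions [I^-1 L^2 M T^-3].

Left side: [I^-1 L^2 M T^-3]
Right side: [I^-2 L^2 M T^-3]

The two sides have different dimensions, so the equation is NOT dimensionally consistent.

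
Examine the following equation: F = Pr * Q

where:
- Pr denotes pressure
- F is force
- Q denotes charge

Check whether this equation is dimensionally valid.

No

Pr (pressure) has dimensions [L^-1 M T^-2].
F (force) has dimensions [L M T^-2].
Q (charge) has dimensions [I T].

Left side: [L M T^-2]
Right side: [I L^-1 M T^-1]

The two sides have different dimensions, so the equation is NOT dimensionally consistent.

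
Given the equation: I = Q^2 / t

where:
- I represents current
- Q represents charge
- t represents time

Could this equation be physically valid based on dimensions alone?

No

I (current) has dimensions [I].
Q (charge) has dimensions [I T].
t (time) has dimensions [T].

Left side: [I]
Right side: [I^2 T]

The two sides have different dimensions, so the equation is NOT dimensionally consistent.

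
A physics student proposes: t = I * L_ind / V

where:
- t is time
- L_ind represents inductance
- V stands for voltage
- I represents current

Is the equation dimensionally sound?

Yes

t (time) has dimensions [T].
L_ind (inductance) has dimensions [I^-2 L^2 M T^-2].
V (voltage) has dimensions [I^-1 L^2 M T^-3].
I (current) has dimensions [I].

Left side: [T]
Right side: [T]

Both sides have the same dimensions, so the equation is dimensionally consistent.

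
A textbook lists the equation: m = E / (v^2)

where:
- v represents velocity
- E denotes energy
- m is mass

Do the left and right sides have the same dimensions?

Yes

v (velocity) has dimensions [L T^-1].
E (energy) has dimensions [L^2 M T^-2].
m (mass) has dimensions [M].

Left side: [M]
Right side: [M]

Both sides have the same dimensions, so the equation is dimensionally consistent.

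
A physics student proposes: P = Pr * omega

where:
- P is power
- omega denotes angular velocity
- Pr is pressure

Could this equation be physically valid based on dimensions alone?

No

P (power) has dimensions [L^2 M T^-3].
omega (angular velocity) has dimensions [T^-1].
Pr (pressure) has dimensions [L^-1 M T^-2].

Left side: [L^2 M T^-3]
Right side: [L^-1 M T^-3]

The two sides have different dimensions, so the equation is NOT dimensionally consistent.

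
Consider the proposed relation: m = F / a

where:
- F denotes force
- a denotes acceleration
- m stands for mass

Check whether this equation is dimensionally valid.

Yes

F (force) has dimensions [L M T^-2].
a (acceleration) has dimensions [L T^-2].
m (mass) has dimensions [M].

Left side: [M]
Right side: [M]

Both sides have the same dimensions, so the equation is dimensionally consistent.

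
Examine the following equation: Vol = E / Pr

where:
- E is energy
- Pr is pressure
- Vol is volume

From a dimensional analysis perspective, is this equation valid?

Yes

E (energy) has dimensions [L^2 M T^-2].
Pr (pressure) has dimensions [L^-1 M T^-2].
Vol (volume) has dimensions [L^3].

Left side: [L^3]
Right side: [L^3]

Both sides have the same dimensions, so the equation is dimensionally consistent.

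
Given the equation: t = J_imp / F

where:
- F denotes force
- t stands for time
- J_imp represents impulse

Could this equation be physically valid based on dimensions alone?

Yes

F (force) has dimensions [L M T^-2].
t (time) has dimensions [T].
J_imp (impulse) has dimensions [L M T^-1].

Left side: [T]
Right side: [T]

Both sides have the same dimensions, so the equation is dimensionally consistent.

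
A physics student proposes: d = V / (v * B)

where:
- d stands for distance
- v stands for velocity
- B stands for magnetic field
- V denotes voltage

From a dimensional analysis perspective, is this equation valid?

Yes

d (distance) has dimensions [L].
v (velocity) has dimensions [L T^-1].
B (magnetic field) has dimensions [I^-1 M T^-2].
V (voltage) has dimensions [I^-1 L^2 M T^-3].

Left side: [L]
Right side: [L]

Both sides have the same dimensions, so the equation is dimensionally consistent.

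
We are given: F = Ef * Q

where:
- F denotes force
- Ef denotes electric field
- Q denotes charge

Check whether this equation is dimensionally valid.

Yes

F (force) has dimensions [L M T^-2].
Ef (electric field) has dimensions [I^-1 L M T^-3].
Q (charge) has dimensions [I T].

Left side: [L M T^-2]
Right side: [L M T^-2]

Both sides have the same dimensions, so the equation is dimensionally consistent.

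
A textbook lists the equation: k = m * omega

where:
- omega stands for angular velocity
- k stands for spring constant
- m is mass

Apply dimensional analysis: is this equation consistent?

No

omega (angular velocity) has dimensions [T^-1].
k (spring constant) has dimensions [M T^-2].
m (mass) has dimensions [M].

Left side: [M T^-2]
Right side: [M T^-1]

The two sides have different dimensions, so the equation is NOT dimensionally consistent.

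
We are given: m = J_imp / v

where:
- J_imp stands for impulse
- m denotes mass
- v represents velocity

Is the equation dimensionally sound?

Yes

J_imp (impulse) has dimensions [L M T^-1].
m (mass) has dimensions [M].
v (velocity) has dimensions [L T^-1].

Left side: [M]
Right side: [M]

Both sides have the same dimensions, so the equation is dimensionally consistent.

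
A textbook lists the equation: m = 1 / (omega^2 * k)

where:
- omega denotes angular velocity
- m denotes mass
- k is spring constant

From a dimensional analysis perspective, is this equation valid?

No

omega (angular velocity) has dimensions [T^-1].
m (mass) has dimensions [M].
k (spring constant) has dimensions [M T^-2].

Left side: [M]
Right side: [M^-1 T^4]

The two sides have different dimensions, so the equation is NOT dimensionally consistent.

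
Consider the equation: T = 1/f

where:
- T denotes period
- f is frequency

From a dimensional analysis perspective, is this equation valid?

Yes

T (period) has dimensions [T].
f (frequency) has dimensions [T^-1].

Left side: [T]
Right side: [T]

Both sides have the same dimensions, so the equation is dimensionally consistent.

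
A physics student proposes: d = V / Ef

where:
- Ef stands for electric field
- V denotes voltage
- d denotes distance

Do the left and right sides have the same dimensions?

Yes

Ef (electric field) has dimensions [I^-1 L M T^-3].
V (voltage) has dimensions [I^-1 L^2 M T^-3].
d (distance) has dimensions [L].

Left side: [L]
Right side: [L]

Both sides have the same dimensions, so the equation is dimensionally consistent.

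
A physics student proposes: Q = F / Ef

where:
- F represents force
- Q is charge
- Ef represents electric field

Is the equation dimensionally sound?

Yes

F (force) has dimensions [L M T^-2].
Q (charge) has dimensions [I T].
Ef (electric field) has dimensions [I^-1 L M T^-3].

Left side: [I T]
Right side: [I T]

Both sides have the same dimensions, so the equation is dimensionally consistent.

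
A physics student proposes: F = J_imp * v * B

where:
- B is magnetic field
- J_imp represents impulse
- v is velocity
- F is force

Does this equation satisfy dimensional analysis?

No

B (magnetic field) has dimensions [I^-1 M T^-2].
J_imp (impulse) has dimensions [L M T^-1].
v (velocity) has dimensions [L T^-1].
F (force) has dimensions [L M T^-2].

Left side: [L M T^-2]
Right side: [I^-1 L^2 M^2 T^-4]

The two sides have different dimensions, so the equation is NOT dimensionally consistent.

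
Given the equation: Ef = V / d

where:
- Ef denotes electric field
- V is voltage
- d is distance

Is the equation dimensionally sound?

Yes

Ef (electric field) has dimensions [I^-1 L M T^-3].
V (voltage) has dimensions [I^-1 L^2 M T^-3].
d (distance) has dimensions [L].

Left side: [I^-1 L M T^-3]
Right side: [I^-1 L M T^-3]

Both sides have the same dimensions, so the equation is dimensionally consistent.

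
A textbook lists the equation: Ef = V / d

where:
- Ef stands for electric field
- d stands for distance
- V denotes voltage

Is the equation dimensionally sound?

Yes

Ef (electric field) has dimensions [I^-1 L M T^-3].
d (distance) has dimensions [L].
V (voltage) has dimensions [I^-1 L^2 M T^-3].

Left side: [I^-1 L M T^-3]
Right side: [I^-1 L M T^-3]

Both sides have the same dimensions, so the equation is dimensionally consistent.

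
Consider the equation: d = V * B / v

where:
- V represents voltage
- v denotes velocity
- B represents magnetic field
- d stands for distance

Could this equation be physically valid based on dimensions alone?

No

V (voltage) has dimensions [I^-1 L^2 M T^-3].
v (velocity) has dimensions [L T^-1].
B (magnetic field) has dimensions [I^-1 M T^-2].
d (distance) has dimensions [L].

Left side: [L]
Right side: [I^-2 L M^2 T^-4]

The two sides have different dimensions, so the equation is NOT dimensionally consistent.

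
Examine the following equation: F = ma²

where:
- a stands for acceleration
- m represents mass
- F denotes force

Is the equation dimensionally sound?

No

a (acceleration) has dimensions [L T^-2].
m (mass) has dimensions [M].
F (force) has dimensions [L M T^-2].

Left side: [L M T^-2]
Right side: [L^2 M T^-4]

The two sides have different dimensions, so the equation is NOT dimensionally consistent.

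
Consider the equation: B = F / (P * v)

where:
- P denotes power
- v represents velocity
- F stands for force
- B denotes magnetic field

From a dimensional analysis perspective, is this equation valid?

No

P (power) has dimensions [L^2 M T^-3].
v (velocity) has dimensions [L T^-1].
F (force) has dimensions [L M T^-2].
B (magnetic field) has dimensions [I^-1 M T^-2].

Left side: [I^-1 M T^-2]
Right side: [L^-2 T^2]

The two sides have different dimensions, so the equation is NOT dimensionally consistent.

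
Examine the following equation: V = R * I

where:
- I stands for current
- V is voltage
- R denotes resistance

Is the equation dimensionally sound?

Yes

I (current) has dimensions [I].
V (voltage) has dimensions [I^-1 L^2 M T^-3].
R (resistance) has dimensions [I^-2 L^2 M T^-3].

Left side: [I^-1 L^2 M T^-3]
Right side: [I^-1 L^2 M T^-3]

Both sides have the same dimensions, so the equation is dimensionally consistent.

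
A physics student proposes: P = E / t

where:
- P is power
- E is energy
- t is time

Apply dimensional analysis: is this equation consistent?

Yes

P (power) has dimensions [L^2 M T^-3].
E (energy) has dimensions [L^2 M T^-2].
t (time) has dimensions [T].

Left side: [L^2 M T^-3]
Right side: [L^2 M T^-3]

Both sides have the same dimensions, so the equation is dimensionally consistent.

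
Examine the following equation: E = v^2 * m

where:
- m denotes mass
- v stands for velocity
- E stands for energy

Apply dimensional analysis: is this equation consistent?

Yes

m (mass) has dimensions [M].
v (velocity) has dimensions [L T^-1].
E (energy) has dimensions [L^2 M T^-2].

Left side: [L^2 M T^-2]
Right side: [L^2 M T^-2]

Both sides have the same dimensions, so the equation is dimensionally consistent.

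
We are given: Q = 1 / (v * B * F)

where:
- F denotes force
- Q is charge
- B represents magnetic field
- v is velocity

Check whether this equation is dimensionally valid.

No

F (force) has dimensions [L M T^-2].
Q (charge) has dimensions [I T].
B (magnetic field) has dimensions [I^-1 M T^-2].
v (velocity) has dimensions [L T^-1].

Left side: [I T]
Right side: [I L^-2 M^-2 T^5]

The two sides have different dimensions, so the equation is NOT dimensionally consistent.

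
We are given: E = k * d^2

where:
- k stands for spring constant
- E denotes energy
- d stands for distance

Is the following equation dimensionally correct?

Yes

k (spring constant) has dimensions [M T^-2].
E (energy) has dimensions [L^2 M T^-2].
d (distance) has dimensions [L].

Left side: [L^2 M T^-2]
Right side: [L^2 M T^-2]

Both sides have the same dimensions, so the equation is dimensionally consistent.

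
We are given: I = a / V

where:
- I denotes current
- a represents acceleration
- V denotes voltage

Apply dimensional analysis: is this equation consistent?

No

I (current) has dimensions [I].
a (acceleration) has dimensions [L T^-2].
V (voltage) has dimensions [I^-1 L^2 M T^-3].

Left side: [I]
Right side: [I L^-1 M^-1 T]

The two sides have different dimensions, so the equation is NOT dimensionally consistent.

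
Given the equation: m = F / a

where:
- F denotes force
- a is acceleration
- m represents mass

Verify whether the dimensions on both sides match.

Yes

F (force) has dimensions [L M T^-2].
a (acceleration) has dimensions [L T^-2].
m (mass) has dimensions [M].

Left side: [M]
Right side: [M]

Both sides have the same dimensions, so the equation is dimensionally consistent.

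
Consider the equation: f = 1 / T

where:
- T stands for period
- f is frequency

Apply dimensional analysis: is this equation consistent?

Yes

T (period) has dimensions [T].
f (frequency) has dimensions [T^-1].

Left side: [T^-1]
Right side: [T^-1]

Both sides have the same dimensions, so the equation is dimensionally consistent.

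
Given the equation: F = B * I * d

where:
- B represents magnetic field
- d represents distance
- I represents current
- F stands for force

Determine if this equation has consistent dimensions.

Yes

B (magnetic field) has dimensions [I^-1 M T^-2].
d (distance) has dimensions [L].
I (current) has dimensions [I].
F (force) has dimensions [L M T^-2].

Left side: [L M T^-2]
Right side: [L M T^-2]

Both sides have the same dimensions, so the equation is dimensionally consistent.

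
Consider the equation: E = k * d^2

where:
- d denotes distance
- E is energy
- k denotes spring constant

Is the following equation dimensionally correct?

Yes

d (distance) has dimensions [L].
E (energy) has dimensions [L^2 M T^-2].
k (spring constant) has dimensions [M T^-2].

Left side: [L^2 M T^-2]
Right side: [L^2 M T^-2]

Both sides have the same dimensions, so the equation is dimensionally consistent.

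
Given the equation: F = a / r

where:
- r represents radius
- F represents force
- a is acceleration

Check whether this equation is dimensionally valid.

No

r (radius) has dimensions [L].
F (force) has dimensions [L M T^-2].
a (acceleration) has dimensions [L T^-2].

Left side: [L M T^-2]
Right side: [T^-2]

The two sides have different dimensions, so the equation is NOT dimensionally consistent.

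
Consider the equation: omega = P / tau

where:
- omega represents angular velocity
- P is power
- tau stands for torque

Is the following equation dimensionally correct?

Yes

omega (angular velocity) has dimensions [T^-1].
P (power) has dimensions [L^2 M T^-3].
tau (torque) has dimensions [L^2 M T^-2].

Left side: [T^-1]
Right side: [T^-1]

Both sides have the same dimensions, so the equation is dimensionally consistent.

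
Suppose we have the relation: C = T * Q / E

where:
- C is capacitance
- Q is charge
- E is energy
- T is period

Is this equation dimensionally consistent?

No

C (capacitance) has dimensions [I^2 L^-2 M^-1 T^4].
Q (charge) has dimensions [I T].
E (energy) has dimensions [L^2 M T^-2].
T (period) has dimensions [T].

Left side: [I^2 L^-2 M^-1 T^4]
Right side: [I L^-2 M^-1 T^4]

The two sides have different dimensions, so the equation is NOT dimensionally consistent.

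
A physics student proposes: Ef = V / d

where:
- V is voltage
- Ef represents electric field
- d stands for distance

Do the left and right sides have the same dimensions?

Yes

V (voltage) has dimensions [I^-1 L^2 M T^-3].
Ef (electric field) has dimensions [I^-1 L M T^-3].
d (distance) has dimensions [L].

Left side: [I^-1 L M T^-3]
Right side: [I^-1 L M T^-3]

Both sides have the same dimensions, so the equation is dimensionally consistent.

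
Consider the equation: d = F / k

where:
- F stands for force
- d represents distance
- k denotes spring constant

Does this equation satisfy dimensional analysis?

Yes

F (force) has dimensions [L M T^-2].
d (distance) has dimensions [L].
k (spring constant) has dimensions [M T^-2].

Left side: [L]
Right side: [L]

Both sides have the same dimensions, so the equation is dimensionally consistent.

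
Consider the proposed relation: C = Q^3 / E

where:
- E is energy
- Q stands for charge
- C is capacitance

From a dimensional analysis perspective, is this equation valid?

No

E (energy) has dimensions [L^2 M T^-2].
Q (charge) has dimensions [I T].
C (capacitance) has dimensions [I^2 L^-2 M^-1 T^4].

Left side: [I^2 L^-2 M^-1 T^4]
Right side: [I^3 L^-2 M^-1 T^5]

The two sides have different dimensions, so the equation is NOT dimensionally consistent.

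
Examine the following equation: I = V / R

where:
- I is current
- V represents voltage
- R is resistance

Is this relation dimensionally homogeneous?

Yes

I (current) has dimensions [I].
V (voltage) has dimensions [I^-1 L^2 M T^-3].
R (resistance) has dimensions [I^-2 L^2 M T^-3].

Left side: [I]
Right side: [I]

Both sides have the same dimensions, so the equation is dimensionally consistent.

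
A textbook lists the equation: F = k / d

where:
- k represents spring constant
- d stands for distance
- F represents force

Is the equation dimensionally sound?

No

k (spring constant) has dimensions [M T^-2].
d (distance) has dimensions [L].
F (force) has dimensions [L M T^-2].

Left side: [L M T^-2]
Right side: [L^-1 M T^-2]

The two sides have different dimensions, so the equation is NOT dimensionally consistent.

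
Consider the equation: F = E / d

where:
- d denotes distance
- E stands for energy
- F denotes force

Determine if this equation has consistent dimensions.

Yes

d (distance) has dimensions [L].
E (energy) has dimensions [L^2 M T^-2].
F (force) has dimensions [L M T^-2].

Left side: [L M T^-2]
Right side: [L M T^-2]

Both sides have the same dimensions, so the equation is dimensionally consistent.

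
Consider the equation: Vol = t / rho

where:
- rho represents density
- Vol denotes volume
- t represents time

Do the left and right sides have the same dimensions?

No

rho (density) has dimensions [L^-3 M].
Vol (volume) has dimensions [L^3].
t (time) has dimensions [T].

Left side: [L^3]
Right side: [L^3 M^-1 T]

The two sides have different dimensions, so the equation is NOT dimensionally consistent.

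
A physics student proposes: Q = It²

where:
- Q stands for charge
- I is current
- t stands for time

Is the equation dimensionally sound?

No

Q (charge) has dimensions [I T].
I (current) has dimensions [I].
t (time) has dimensions [T].

Left side: [I T]
Right side: [I T^2]

The two sides have different dimensions, so the equation is NOT dimensionally consistent.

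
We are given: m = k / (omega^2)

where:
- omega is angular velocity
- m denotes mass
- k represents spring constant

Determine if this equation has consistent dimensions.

Yes

omega (angular velocity) has dimensions [T^-1].
m (mass) has dimensions [M].
k (spring constant) has dimensions [M T^-2].

Left side: [M]
Right side: [M]

Both sides have the same dimensions, so the equation is dimensionally consistent.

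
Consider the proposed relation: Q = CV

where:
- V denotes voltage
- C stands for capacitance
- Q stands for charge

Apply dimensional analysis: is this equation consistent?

Yes

V (voltage) has dimensions [I^-1 L^2 M T^-3].
C (capacitance) has dimensions [I^2 L^-2 M^-1 T^4].
Q (charge) has dimensions [I T].

Left side: [I T]
Right side: [I T]

Both sides have the same dimensions, so the equation is dimensionally consistent.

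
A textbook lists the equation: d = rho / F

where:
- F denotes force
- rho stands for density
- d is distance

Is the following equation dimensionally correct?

No

F (force) has dimensions [L M T^-2].
rho (density) has dimensions [L^-3 M].
d (distance) has dimensions [L].

Left side: [L]
Right side: [L^-4 T^2]

The two sides have different dimensions, so the equation is NOT dimensionally consistent.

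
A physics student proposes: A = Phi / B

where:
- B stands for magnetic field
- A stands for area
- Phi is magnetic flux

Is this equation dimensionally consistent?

Yes

B (magnetic field) has dimensions [I^-1 M T^-2].
A (area) has dimensions [L^2].
Phi (magnetic flux) has dimensions [I^-1 L^2 M T^-2].

Left side: [L^2]
Right side: [L^2]

Both sides have the same dimensions, so the equation is dimensionally consistent.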